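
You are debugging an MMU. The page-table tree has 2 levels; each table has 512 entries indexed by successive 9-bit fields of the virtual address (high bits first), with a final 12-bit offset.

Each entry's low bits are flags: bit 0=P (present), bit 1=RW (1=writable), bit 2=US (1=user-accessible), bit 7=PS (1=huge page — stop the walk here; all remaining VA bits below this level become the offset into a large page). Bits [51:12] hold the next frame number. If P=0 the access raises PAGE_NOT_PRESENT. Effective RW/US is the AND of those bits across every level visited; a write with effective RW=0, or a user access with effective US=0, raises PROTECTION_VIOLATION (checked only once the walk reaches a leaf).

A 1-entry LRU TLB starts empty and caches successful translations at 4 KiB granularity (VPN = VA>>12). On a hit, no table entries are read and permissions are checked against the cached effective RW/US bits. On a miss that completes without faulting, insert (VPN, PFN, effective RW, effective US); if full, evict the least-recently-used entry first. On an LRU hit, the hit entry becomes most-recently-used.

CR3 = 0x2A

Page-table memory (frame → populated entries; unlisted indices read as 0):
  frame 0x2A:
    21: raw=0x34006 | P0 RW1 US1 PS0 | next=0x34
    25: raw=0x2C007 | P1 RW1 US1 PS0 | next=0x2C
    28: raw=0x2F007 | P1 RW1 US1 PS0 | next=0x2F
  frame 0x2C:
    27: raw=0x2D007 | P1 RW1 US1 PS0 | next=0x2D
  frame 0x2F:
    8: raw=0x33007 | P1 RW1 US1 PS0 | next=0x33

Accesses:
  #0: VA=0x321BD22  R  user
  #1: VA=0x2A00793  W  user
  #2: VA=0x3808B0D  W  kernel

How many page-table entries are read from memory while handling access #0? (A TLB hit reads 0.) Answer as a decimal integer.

Walk each access:
#0 VA=0x321BD22 (r,user):
  [0] read 0x2A idx=25: raw=0x2C007 flags P=1 W=1 U=1 S=0
  [1] read 0x2C idx=27: raw=0x2D007 flags P=1 W=1 U=1 S=0
  ✓ 0x2DD22  — 2 lookups
#1 VA=0x2A00793 (w,user):
  [0] read 0x2A idx=21: raw=0x34006 flags P=0 W=1 U=1 S=0
  → PAGE_NOT_PRESENT  (1 entries read)
#2 VA=0x3808B0D (w,kernel):
  [0] read 0x2A idx=28: raw=0x2F007 flags P=1 W=1 U=1 S=0
  [1] read 0x2F idx=8: raw=0x33007 flags P=1 W=1 U=1 S=0
  ✓ 0x33B0D  — 2 lookups

Entries read for #0: 2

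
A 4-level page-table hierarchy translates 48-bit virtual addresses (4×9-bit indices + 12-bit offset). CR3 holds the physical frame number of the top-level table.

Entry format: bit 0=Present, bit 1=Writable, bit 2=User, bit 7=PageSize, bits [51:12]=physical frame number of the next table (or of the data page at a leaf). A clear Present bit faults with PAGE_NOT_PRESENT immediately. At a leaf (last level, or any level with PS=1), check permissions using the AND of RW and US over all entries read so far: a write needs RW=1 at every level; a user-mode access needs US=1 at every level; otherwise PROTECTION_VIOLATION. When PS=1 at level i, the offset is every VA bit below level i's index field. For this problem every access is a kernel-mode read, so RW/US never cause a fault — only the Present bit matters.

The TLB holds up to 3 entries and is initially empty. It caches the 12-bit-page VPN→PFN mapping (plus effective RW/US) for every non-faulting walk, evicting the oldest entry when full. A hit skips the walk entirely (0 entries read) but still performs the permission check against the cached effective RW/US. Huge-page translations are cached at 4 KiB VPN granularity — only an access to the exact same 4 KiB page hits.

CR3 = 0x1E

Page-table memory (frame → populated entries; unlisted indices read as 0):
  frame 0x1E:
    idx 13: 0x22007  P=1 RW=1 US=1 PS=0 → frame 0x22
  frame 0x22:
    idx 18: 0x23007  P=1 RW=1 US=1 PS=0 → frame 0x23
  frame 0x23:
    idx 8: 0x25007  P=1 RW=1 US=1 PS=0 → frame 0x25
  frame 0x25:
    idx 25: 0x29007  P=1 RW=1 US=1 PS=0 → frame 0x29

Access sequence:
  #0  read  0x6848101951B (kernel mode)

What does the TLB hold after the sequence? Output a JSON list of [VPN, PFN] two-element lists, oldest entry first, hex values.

Per-access translation:
#0 VA=0x6848101951B (r,kernel):
  L0: frame=0x1E idx=13 entry=0x22007 [P=1 RW=1 US=1 PS=0]
  L1: frame=0x22 idx=18 entry=0x23007 [P=1 RW=1 US=1 PS=0]
  L2: frame=0x23 idx=8 entry=0x25007 [P=1 RW=1 US=1 PS=0]
  L3: frame=0x25 idx=25 entry=0x29007 [P=1 RW=1 US=1 PS=0]
  ✓ 0x2951B  — 4 lookups

TLB: [["0x68481019", "0x29"]]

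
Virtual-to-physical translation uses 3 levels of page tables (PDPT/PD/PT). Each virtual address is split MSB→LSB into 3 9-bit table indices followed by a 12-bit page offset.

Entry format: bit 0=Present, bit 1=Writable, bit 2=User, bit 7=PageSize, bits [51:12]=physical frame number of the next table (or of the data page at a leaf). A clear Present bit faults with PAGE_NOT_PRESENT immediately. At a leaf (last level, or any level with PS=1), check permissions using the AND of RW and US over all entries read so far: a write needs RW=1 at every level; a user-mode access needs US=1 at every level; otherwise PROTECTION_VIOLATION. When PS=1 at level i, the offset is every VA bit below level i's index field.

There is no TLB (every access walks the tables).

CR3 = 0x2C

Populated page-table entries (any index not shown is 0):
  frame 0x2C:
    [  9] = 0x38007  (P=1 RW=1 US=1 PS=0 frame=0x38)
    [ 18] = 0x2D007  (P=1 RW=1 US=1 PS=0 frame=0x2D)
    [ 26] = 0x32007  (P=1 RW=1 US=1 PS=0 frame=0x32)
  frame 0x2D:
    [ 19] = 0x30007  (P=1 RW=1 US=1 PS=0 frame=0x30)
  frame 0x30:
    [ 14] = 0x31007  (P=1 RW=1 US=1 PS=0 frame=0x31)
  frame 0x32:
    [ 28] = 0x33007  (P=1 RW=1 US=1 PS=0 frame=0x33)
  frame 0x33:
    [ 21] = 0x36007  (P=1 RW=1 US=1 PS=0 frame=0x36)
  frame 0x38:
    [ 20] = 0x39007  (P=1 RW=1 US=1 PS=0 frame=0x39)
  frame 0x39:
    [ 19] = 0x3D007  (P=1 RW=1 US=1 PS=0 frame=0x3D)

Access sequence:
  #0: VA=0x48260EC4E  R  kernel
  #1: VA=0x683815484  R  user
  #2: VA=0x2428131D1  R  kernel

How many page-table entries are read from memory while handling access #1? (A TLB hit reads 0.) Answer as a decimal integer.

Walk each access:
#0 VA=0x48260EC4E (r,kernel):
  lvl0: tbl 0x2C, slot 18 ⇒ 0x2D007 (P1/RW1/US1/PS0)
  lvl1: tbl 0x2D, slot 19 ⇒ 0x30007 (P1/RW1/US1/PS0)
  lvl2: tbl 0x30, slot 14 ⇒ 0x31007 (P1/RW1/US1/PS0)
  ⇒ phys 0x31C4E  [3 reads]
#1 VA=0x683815484 (r,user):
  lvl0: tbl 0x2C, slot 26 ⇒ 0x32007 (P1/RW1/US1/PS0)
  lvl1: tbl 0x32, slot 28 ⇒ 0x33007 (P1/RW1/US1/PS0)
  lvl2: tbl 0x33, slot 21 ⇒ 0x36007 (P1/RW1/US1/PS0)
  ⇒ phys 0x36484  [3 reads]
#2 VA=0x2428131D1 (r,kernel):
  lvl0: tbl 0x2C, slot 9 ⇒ 0x38007 (P1/RW1/US1/PS0)
  lvl1: tbl 0x38, slot 20 ⇒ 0x39007 (P1/RW1/US1/PS0)
  lvl2: tbl 0x39, slot 19 ⇒ 0x3D007 (P1/RW1/US1/PS0)
  ⇒ phys 0x3D1D1  [3 reads]

Entries read for #1: 3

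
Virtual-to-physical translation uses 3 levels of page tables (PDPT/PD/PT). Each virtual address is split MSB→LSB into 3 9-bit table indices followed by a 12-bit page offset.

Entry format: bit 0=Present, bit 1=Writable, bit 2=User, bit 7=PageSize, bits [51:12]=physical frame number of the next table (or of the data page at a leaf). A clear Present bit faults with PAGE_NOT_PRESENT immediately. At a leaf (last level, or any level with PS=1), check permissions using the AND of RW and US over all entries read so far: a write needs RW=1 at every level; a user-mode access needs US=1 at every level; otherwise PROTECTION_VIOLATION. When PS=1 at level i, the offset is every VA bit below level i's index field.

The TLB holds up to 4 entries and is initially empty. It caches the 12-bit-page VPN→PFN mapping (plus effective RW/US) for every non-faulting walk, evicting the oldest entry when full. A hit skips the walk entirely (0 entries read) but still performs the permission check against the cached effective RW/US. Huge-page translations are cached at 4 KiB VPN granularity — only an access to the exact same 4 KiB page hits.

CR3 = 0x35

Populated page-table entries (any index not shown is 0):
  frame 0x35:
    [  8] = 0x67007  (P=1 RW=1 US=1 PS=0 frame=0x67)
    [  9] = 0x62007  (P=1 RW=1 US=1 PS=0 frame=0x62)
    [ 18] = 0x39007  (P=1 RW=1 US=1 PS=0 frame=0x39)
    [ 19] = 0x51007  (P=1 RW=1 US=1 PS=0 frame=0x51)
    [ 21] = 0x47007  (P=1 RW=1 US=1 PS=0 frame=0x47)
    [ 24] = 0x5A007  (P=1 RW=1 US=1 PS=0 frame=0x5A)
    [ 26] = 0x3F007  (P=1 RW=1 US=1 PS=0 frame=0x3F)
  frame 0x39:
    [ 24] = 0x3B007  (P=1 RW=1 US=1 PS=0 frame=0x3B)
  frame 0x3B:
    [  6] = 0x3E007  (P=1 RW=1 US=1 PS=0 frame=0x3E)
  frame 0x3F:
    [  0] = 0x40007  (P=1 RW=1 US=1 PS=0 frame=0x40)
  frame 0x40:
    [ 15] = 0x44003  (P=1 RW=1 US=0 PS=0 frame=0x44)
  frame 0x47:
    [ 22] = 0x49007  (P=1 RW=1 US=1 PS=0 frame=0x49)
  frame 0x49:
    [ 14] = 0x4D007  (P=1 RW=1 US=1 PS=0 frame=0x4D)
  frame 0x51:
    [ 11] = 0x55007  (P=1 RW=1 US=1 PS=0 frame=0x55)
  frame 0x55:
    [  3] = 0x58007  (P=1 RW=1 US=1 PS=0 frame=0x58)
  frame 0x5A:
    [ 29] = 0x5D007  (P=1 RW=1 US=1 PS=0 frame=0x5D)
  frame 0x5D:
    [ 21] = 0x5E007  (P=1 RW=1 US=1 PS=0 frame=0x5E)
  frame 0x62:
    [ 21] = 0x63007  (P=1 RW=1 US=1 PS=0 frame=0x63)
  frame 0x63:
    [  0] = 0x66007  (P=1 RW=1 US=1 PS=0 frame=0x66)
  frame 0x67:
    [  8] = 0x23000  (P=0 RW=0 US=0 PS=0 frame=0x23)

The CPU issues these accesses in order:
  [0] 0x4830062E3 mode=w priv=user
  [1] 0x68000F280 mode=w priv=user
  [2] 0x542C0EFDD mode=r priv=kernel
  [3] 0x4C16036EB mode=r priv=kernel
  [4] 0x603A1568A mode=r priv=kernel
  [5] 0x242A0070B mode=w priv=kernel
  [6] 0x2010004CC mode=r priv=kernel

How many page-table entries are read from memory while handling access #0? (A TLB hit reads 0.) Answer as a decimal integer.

Per-access translation:
#0 VA=0x4830062E3 (w,user):
  L0 @0x35[18] → 0x39007  P=1,RW=1,US=1,PS=0
  L1 @0x39[24] → 0x3B007  P=1,RW=1,US=1,PS=0
  L2 @0x3B[6] → 0x3E007  P=1,RW=1,US=1,PS=0
  ⇒ phys 0x3E2E3  [3 reads]
#1 VA=0x68000F280 (w,user):
  L0 @0x35[26] → 0x3F007  P=1,RW=1,US=1,PS=0
  L1 @0x3F[0] → 0x40007  P=1,RW=1,US=1,PS=0
  L2 @0x40[15] → 0x44003  P=1,RW=1,US=0,PS=0
  → PROTECTION_VIOLATION  (3 entries read)
#2 VA=0x542C0EFDD (r,kernel):
  L0 @0x35[21] → 0x47007  P=1,RW=1,US=1,PS=0
  L1 @0x47[22] → 0x49007  P=1,RW=1,US=1,PS=0
  L2 @0x49[14] → 0x4D007  P=1,RW=1,US=1,PS=0
  ⇒ phys 0x4DFDD  [3 reads]
#3 VA=0x4C16036EB (r,kernel):
  L0 @0x35[19] → 0x51007  P=1,RW=1,US=1,PS=0
  L1 @0x51[11] → 0x55007  P=1,RW=1,US=1,PS=0
  L2 @0x55[3] → 0x58007  P=1,RW=1,US=1,PS=0
  ⇒ phys 0x586EB  [3 reads]
#4 VA=0x603A1568A (r,kernel):
  L0 @0x35[24] → 0x5A007  P=1,RW=1,US=1,PS=0
  L1 @0x5A[29] → 0x5D007  P=1,RW=1,US=1,PS=0
  L2 @0x5D[21] → 0x5E007  P=1,RW=1,US=1,PS=0
  ⇒ phys 0x5E68A  [3 reads]
#5 VA=0x242A0070B (w,kernel):
  L0 @0x35[9] → 0x62007  P=1,RW=1,US=1,PS=0
  L1 @0x62[21] → 0x63007  P=1,RW=1,US=1,PS=0
  L2 @0x63[0] → 0x66007  P=1,RW=1,US=1,PS=0
  ⇒ phys 0x6670B  [3 reads]
#6 VA=0x2010004CC (r,kernel):
  L0 @0x35[8] → 0x67007  P=1,RW=1,US=1,PS=0
  L1 @0x67[8] → 0x23000  P=0,RW=0,US=0,PS=0
  → PAGE_NOT_PRESENT  (2 entries read)

Entries read for #0: 3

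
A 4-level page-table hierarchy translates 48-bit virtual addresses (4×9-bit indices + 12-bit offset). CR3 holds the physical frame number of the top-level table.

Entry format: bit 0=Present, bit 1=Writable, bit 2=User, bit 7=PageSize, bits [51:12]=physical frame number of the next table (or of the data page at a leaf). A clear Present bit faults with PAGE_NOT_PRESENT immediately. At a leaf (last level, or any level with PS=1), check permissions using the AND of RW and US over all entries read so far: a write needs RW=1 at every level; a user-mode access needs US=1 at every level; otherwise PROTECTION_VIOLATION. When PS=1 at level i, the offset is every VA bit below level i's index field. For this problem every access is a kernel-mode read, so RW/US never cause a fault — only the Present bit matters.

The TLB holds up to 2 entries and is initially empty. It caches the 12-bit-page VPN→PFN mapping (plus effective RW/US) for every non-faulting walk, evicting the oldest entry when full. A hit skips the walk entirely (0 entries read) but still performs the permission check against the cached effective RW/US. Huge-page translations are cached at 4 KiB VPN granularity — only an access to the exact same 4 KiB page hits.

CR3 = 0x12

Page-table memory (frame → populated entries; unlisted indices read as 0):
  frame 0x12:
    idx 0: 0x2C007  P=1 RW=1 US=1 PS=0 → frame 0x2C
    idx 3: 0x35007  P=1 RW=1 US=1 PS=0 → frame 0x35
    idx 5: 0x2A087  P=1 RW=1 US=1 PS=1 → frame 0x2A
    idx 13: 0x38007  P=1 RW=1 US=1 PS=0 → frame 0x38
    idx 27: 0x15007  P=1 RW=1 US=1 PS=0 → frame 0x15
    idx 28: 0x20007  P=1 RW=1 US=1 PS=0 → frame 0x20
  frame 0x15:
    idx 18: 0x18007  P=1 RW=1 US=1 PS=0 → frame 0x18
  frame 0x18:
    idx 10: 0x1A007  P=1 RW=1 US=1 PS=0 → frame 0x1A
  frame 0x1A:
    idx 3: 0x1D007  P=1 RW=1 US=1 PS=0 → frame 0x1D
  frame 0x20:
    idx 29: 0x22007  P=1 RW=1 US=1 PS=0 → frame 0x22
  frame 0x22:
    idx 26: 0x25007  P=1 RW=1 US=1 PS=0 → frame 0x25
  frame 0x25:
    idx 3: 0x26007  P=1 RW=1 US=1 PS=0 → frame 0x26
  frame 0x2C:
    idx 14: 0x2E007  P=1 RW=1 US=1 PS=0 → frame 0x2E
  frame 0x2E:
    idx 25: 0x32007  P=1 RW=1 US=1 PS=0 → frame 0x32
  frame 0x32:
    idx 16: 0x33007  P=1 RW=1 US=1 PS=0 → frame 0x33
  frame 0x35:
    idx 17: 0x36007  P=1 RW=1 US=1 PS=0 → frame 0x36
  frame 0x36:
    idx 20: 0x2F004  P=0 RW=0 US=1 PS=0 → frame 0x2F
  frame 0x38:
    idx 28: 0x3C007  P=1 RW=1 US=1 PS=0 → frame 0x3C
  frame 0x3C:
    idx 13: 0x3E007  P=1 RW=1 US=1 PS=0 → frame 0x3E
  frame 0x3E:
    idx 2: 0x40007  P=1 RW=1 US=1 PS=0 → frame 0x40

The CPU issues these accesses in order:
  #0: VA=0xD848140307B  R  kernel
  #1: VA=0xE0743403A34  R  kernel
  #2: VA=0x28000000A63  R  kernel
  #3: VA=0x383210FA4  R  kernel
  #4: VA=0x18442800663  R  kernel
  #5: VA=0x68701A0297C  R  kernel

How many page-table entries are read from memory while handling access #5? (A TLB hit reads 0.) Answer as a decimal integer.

Walk each access:
#0 VA=0xD848140307B (r,kernel):
  L0: frame=0x12 idx=27 entry=0x15007 [P=1 RW=1 US=1 PS=0]
  L1: frame=0x15 idx=18 entry=0x18007 [P=1 RW=1 US=1 PS=0]
  L2: frame=0x18 idx=10 entry=0x1A007 [P=1 RW=1 US=1 PS=0]
  L3: frame=0x1A idx=3 entry=0x1D007 [P=1 RW=1 US=1 PS=0]
  ✓ 0x1D07B  — 4 lookups
#1 VA=0xE0743403A34 (r,kernel):
  L0: frame=0x12 idx=28 entry=0x20007 [P=1 RW=1 US=1 PS=0]
  L1: frame=0x20 idx=29 entry=0x22007 [P=1 RW=1 US=1 PS=0]
  L2: frame=0x22 idx=26 entry=0x25007 [P=1 RW=1 US=1 PS=0]
  L3: frame=0x25 idx=3 entry=0x26007 [P=1 RW=1 US=1 PS=0]
  ✓ 0x26A34  — 4 lookups
#2 VA=0x28000000A63 (r,kernel):
  L0: frame=0x12 idx=5 entry=0x2A087 [P=1 RW=1 US=1 PS=1]
  ✓ 0x2AA63 (huge @L0)  — 1 lookups
#3 VA=0x383210FA4 (r,kernel):
  L0: frame=0x12 idx=0 entry=0x2C007 [P=1 RW=1 US=1 PS=0]
  L1: frame=0x2C idx=14 entry=0x2E007 [P=1 RW=1 US=1 PS=0]
  L2: frame=0x2E idx=25 entry=0x32007 [P=1 RW=1 US=1 PS=0]
  L3: frame=0x32 idx=16 entry=0x33007 [P=1 RW=1 US=1 PS=0]
  ✓ 0x33FA4  — 4 lookups
#4 VA=0x18442800663 (r,kernel):
  L0: frame=0x12 idx=3 entry=0x35007 [P=1 RW=1 US=1 PS=0]
  L1: frame=0x35 idx=17 entry=0x36007 [P=1 RW=1 US=1 PS=0]
  L2: frame=0x36 idx=20 entry=0x2F004 [P=0 RW=0 US=1 PS=0]
  ✗ PAGE_NOT_PRESENT  [3 reads]
#5 VA=0x68701A0297C (r,kernel):
  L0: frame=0x12 idx=13 entry=0x38007 [P=1 RW=1 US=1 PS=0]
  L1: frame=0x38 idx=28 entry=0x3C007 [P=1 RW=1 US=1 PS=0]
  L2: frame=0x3C idx=13 entry=0x3E007 [P=1 RW=1 US=1 PS=0]
  L3: frame=0x3E idx=2 entry=0x40007 [P=1 RW=1 US=1 PS=0]
  ✓ 0x4097C  — 4 lookups

Entries read for #5: 4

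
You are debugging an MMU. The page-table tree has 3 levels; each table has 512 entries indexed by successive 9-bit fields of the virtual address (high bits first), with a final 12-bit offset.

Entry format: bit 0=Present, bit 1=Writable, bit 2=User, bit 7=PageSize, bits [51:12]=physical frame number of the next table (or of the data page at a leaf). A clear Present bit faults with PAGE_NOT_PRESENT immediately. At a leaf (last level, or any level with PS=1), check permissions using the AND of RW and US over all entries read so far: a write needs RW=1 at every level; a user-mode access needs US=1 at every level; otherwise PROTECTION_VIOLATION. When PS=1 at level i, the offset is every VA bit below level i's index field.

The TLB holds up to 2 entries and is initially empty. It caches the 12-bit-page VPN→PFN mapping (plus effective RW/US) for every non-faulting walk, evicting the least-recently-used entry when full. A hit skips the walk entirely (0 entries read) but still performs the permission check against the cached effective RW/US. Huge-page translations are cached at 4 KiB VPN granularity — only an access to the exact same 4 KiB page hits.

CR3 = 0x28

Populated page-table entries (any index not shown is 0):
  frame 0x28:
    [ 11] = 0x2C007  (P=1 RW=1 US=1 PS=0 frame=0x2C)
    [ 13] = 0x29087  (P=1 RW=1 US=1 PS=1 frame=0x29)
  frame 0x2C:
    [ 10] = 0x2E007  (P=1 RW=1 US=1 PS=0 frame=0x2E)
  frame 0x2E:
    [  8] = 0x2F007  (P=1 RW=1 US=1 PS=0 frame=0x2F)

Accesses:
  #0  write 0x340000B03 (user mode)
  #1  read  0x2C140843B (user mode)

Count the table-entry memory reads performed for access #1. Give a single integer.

Per-access translation:
#0 VA=0x340000B03 (w,user):
  L0: frame=0x28 idx=13 entry=0x29087 [P=1 RW=1 US=1 PS=1]
  → PA=0x29B03 (huge @L0)  (1 entries read)
#1 VA=0x2C140843B (r,user):
  L0: frame=0x28 idx=11 entry=0x2C007 [P=1 RW=1 US=1 PS=0]
  L1: frame=0x2C idx=10 entry=0x2E007 [P=1 RW=1 US=1 PS=0]
  L2: frame=0x2E idx=8 entry=0x2F007 [P=1 RW=1 US=1 PS=0]
  → PA=0x2F43B  (3 entries read)

Entries read for #1: 3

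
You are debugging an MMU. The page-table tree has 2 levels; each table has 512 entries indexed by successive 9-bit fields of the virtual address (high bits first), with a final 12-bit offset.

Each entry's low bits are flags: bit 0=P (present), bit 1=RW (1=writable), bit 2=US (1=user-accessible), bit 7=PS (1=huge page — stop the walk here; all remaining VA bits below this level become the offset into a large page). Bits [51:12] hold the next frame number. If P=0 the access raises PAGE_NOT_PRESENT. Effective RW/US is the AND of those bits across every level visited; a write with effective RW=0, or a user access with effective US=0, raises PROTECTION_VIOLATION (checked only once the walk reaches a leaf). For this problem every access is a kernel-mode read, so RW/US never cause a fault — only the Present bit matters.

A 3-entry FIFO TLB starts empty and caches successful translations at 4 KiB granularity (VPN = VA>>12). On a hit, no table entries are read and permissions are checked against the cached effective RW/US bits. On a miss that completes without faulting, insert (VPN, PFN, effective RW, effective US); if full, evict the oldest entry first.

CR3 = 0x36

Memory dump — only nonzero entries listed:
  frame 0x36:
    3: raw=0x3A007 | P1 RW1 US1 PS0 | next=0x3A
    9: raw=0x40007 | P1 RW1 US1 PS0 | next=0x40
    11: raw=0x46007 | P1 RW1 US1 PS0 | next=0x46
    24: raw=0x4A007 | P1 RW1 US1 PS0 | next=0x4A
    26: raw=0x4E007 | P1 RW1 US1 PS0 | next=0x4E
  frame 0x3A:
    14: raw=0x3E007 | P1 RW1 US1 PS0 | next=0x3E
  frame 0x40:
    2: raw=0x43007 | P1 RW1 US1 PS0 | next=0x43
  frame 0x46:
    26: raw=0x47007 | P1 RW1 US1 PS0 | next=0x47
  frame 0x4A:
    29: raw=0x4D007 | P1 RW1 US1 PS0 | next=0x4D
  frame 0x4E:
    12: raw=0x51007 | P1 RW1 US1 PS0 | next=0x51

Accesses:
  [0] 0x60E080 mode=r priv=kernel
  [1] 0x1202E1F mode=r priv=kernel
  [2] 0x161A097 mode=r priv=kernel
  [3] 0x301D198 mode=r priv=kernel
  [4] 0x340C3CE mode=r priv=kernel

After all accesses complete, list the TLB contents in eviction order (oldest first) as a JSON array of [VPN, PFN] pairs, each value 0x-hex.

Walk each access:
#0 VA=0x60E080 (r,kernel):
  L0 @0x36[3] → 0x3A007  P=1,RW=1,US=1,PS=0
  L1 @0x3A[14] → 0x3E007  P=1,RW=1,US=1,PS=0
  → PA=0x3E080  (2 entries read)
#1 VA=0x1202E1F (r,kernel):
  L0 @0x36[9] → 0x40007  P=1,RW=1,US=1,PS=0
  L1 @0x40[2] → 0x43007  P=1,RW=1,US=1,PS=0
  → PA=0x43E1F  (2 entries read)
#2 VA=0x161A097 (r,kernel):
  L0 @0x36[11] → 0x46007  P=1,RW=1,US=1,PS=0
  L1 @0x46[26] → 0x47007  P=1,RW=1,US=1,PS=0
  → PA=0x47097  (2 entries read)
#3 VA=0x301D198 (r,kernel):
  L0 @0x36[24] → 0x4A007  P=1,RW=1,US=1,PS=0
  L1 @0x4A[29] → 0x4D007  P=1,RW=1,US=1,PS=0
  → PA=0x4D198  (2 entries read)
#4 VA=0x340C3CE (r,kernel):
  L0 @0x36[26] → 0x4E007  P=1,RW=1,US=1,PS=0
  L1 @0x4E[12] → 0x51007  P=1,RW=1,US=1,PS=0
  → PA=0x513CE  (2 entries read)

TLB: [["0x161A", "0x47"], ["0x301D", "0x4D"], ["0x340C", "0x51"]]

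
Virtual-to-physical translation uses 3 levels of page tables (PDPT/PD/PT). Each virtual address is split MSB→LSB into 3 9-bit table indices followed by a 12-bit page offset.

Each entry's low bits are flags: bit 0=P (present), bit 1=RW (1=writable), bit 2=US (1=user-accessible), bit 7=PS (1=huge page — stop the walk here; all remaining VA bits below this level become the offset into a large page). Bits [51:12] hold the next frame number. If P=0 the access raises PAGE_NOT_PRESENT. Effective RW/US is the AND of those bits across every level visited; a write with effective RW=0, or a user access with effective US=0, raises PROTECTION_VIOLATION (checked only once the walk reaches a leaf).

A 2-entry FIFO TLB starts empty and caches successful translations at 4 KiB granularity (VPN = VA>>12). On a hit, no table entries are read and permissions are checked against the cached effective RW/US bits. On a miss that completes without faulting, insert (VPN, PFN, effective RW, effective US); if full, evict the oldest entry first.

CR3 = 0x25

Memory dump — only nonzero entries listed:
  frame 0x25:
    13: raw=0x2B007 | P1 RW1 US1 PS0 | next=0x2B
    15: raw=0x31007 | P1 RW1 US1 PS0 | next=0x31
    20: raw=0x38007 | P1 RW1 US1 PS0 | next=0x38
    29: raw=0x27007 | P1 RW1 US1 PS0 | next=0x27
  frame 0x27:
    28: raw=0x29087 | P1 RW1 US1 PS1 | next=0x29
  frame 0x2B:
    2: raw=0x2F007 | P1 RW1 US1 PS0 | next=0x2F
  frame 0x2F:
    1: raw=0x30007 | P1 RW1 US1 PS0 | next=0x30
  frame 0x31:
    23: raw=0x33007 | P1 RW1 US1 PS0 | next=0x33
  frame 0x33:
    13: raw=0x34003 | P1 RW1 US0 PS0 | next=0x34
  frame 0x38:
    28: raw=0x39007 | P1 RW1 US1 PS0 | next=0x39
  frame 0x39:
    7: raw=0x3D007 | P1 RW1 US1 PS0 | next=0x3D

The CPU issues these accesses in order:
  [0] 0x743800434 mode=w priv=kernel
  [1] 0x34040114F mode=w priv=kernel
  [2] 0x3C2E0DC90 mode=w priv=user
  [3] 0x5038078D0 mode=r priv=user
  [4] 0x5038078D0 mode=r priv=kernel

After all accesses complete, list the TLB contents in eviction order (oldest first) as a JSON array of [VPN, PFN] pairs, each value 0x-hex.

Walk each access:
#0 VA=0x743800434 (w,kernel):
  [0] read 0x25 idx=29: raw=0x27007 flags P=1 W=1 U=1 S=0
  [1] read 0x27 idx=28: raw=0x29087 flags P=1 W=1 U=1 S=1
  ⇒ phys 0x29434 (huge @L1)  [2 reads]
#1 VA=0x34040114F (w,kernel):
  [0] read 0x25 idx=13: raw=0x2B007 flags P=1 W=1 U=1 S=0
  [1] read 0x2B idx=2: raw=0x2F007 flags P=1 W=1 U=1 S=0
  [2] read 0x2F idx=1: raw=0x30007 flags P=1 W=1 U=1 S=0
  ⇒ phys 0x3014F  [3 reads]
#2 VA=0x3C2E0DC90 (w,user):
  [0] read 0x25 idx=15: raw=0x31007 flags P=1 W=1 U=1 S=0
  [1] read 0x31 idx=23: raw=0x33007 flags P=1 W=1 U=1 S=0
  [2] read 0x33 idx=13: raw=0x34003 flags P=1 W=1 U=0 S=0
  ✗ PROTECTION_VIOLATION  [3 reads]
#3 VA=0x5038078D0 (r,user):
  [0] read 0x25 idx=20: raw=0x38007 flags P=1 W=1 U=1 S=0
  [1] read 0x38 idx=28: raw=0x39007 flags P=1 W=1 U=1 S=0
  [2] read 0x39 idx=7: raw=0x3D007 flags P=1 W=1 U=1 S=0
  ⇒ phys 0x3D8D0  [3 reads]
#4 VA=0x5038078D0 (r,kernel):
  TLB hit vpn=0x503807 → PA=0x3D8D0

TLB: [["0x340401", "0x30"], ["0x503807", "0x3D"]]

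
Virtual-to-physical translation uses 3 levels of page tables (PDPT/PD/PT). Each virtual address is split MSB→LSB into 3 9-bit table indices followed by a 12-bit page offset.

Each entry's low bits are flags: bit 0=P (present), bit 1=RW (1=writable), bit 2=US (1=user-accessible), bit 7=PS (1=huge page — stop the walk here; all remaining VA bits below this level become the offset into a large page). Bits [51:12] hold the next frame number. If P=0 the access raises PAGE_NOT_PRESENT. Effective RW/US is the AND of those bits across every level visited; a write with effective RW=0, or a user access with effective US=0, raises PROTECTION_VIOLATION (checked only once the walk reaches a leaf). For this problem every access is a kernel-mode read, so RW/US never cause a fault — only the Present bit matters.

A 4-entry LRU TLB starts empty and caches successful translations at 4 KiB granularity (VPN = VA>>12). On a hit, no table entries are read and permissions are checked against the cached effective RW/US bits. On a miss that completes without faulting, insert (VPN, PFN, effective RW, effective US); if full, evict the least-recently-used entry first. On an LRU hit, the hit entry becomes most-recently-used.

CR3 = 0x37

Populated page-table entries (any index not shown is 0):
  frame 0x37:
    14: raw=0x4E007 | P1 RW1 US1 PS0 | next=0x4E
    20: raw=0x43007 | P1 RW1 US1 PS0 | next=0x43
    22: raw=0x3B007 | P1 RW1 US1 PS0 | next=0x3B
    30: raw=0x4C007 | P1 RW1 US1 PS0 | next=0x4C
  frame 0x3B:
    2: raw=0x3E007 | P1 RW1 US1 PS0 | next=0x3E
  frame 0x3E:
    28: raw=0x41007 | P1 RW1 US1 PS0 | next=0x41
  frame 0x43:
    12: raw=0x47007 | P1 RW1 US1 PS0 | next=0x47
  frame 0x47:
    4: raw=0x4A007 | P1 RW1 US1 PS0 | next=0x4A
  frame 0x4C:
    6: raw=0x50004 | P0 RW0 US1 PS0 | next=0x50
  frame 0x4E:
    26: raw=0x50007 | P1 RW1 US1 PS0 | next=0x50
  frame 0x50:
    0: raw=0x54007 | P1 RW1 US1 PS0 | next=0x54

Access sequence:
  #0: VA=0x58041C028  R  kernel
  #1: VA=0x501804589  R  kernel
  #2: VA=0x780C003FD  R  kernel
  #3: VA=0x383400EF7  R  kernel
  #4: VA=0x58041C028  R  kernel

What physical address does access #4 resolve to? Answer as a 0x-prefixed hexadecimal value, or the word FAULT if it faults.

Per-access translation:
#0 VA=0x58041C028 (r,kernel):
  lvl0: tbl 0x37, slot 22 ⇒ 0x3B007 (P1/RW1/US1/PS0)
  lvl1: tbl 0x3B, slot 2 ⇒ 0x3E007 (P1/RW1/US1/PS0)
  lvl2: tbl 0x3E, slot 28 ⇒ 0x41007 (P1/RW1/US1/PS0)
  → PA=0x41028  (3 entries read)
#1 VA=0x501804589 (r,kernel):
  lvl0: tbl 0x37, slot 20 ⇒ 0x43007 (P1/RW1/US1/PS0)
  lvl1: tbl 0x43, slot 12 ⇒ 0x47007 (P1/RW1/US1/PS0)
  lvl2: tbl 0x47, slot 4 ⇒ 0x4A007 (P1/RW1/US1/PS0)
  → PA=0x4A589  (3 entries read)
#2 VA=0x780C003FD (r,kernel):
  lvl0: tbl 0x37, slot 30 ⇒ 0x4C007 (P1/RW1/US1/PS0)
  lvl1: tbl 0x4C, slot 6 ⇒ 0x50004 (P0/RW0/US1/PS0)
  ✗ PAGE_NOT_PRESENT  [2 reads]
#3 VA=0x383400EF7 (r,kernel):
  lvl0: tbl 0x37, slot 14 ⇒ 0x4E007 (P1/RW1/US1/PS0)
  lvl1: tbl 0x4E, slot 26 ⇒ 0x50007 (P1/RW1/US1/PS0)
  lvl2: tbl 0x50, slot 0 ⇒ 0x54007 (P1/RW1/US1/PS0)
  → PA=0x54EF7  (3 entries read)
#4 VA=0x58041C028 (r,kernel):
  TLB hit vpn=0x58041C → PA=0x41028

Access #4 PA: 0x41028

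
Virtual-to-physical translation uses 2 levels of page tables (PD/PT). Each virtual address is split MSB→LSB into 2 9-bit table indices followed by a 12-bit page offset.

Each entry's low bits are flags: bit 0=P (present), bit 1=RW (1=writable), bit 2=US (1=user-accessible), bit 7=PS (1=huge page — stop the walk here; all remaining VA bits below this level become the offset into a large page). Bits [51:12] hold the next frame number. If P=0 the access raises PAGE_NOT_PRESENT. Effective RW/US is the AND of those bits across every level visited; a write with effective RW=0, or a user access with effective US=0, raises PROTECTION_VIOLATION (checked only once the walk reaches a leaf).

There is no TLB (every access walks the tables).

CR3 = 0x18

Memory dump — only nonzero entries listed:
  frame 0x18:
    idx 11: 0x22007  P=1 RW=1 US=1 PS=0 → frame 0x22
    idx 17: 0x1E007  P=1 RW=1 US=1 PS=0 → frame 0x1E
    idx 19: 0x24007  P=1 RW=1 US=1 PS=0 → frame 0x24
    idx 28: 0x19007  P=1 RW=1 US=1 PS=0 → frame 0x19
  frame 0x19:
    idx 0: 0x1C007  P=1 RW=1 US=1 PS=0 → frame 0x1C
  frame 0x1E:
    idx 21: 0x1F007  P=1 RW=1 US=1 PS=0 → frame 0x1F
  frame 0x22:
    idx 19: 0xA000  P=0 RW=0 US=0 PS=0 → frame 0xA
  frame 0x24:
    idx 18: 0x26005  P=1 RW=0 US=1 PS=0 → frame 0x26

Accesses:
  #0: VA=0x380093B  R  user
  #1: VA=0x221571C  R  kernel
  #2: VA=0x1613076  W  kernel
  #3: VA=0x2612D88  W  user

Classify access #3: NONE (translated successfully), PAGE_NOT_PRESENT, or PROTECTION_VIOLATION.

Trace:
#0 VA=0x380093B (r,user):
  L0 @0x18[28] → 0x19007  P=1,RW=1,US=1,PS=0
  L1 @0x19[0] → 0x1C007  P=1,RW=1,US=1,PS=0
  → PA=0x1C93B  (2 entries read)
#1 VA=0x221571C (r,kernel):
  L0 @0x18[17] → 0x1E007  P=1,RW=1,US=1,PS=0
  L1 @0x1E[21] → 0x1F007  P=1,RW=1,US=1,PS=0
  → PA=0x1F71C  (2 entries read)
#2 VA=0x1613076 (w,kernel):
  L0 @0x18[11] → 0x22007  P=1,RW=1,US=1,PS=0
  L1 @0x22[19] → 0xA000  P=0,RW=0,US=0,PS=0
  ⇒ fault: PAGE_NOT_PRESENT  — 2 lookups
#3 VA=0x2612D88 (w,user):
  L0 @0x18[19] → 0x24007  P=1,RW=1,US=1,PS=0
  L1 @0x24[18] → 0x26005  P=1,RW=0,US=1,PS=0
  ⇒ fault: PROTECTION_VIOLATION  — 2 lookups

Access #3 fault: PROTECTION_VIOLATION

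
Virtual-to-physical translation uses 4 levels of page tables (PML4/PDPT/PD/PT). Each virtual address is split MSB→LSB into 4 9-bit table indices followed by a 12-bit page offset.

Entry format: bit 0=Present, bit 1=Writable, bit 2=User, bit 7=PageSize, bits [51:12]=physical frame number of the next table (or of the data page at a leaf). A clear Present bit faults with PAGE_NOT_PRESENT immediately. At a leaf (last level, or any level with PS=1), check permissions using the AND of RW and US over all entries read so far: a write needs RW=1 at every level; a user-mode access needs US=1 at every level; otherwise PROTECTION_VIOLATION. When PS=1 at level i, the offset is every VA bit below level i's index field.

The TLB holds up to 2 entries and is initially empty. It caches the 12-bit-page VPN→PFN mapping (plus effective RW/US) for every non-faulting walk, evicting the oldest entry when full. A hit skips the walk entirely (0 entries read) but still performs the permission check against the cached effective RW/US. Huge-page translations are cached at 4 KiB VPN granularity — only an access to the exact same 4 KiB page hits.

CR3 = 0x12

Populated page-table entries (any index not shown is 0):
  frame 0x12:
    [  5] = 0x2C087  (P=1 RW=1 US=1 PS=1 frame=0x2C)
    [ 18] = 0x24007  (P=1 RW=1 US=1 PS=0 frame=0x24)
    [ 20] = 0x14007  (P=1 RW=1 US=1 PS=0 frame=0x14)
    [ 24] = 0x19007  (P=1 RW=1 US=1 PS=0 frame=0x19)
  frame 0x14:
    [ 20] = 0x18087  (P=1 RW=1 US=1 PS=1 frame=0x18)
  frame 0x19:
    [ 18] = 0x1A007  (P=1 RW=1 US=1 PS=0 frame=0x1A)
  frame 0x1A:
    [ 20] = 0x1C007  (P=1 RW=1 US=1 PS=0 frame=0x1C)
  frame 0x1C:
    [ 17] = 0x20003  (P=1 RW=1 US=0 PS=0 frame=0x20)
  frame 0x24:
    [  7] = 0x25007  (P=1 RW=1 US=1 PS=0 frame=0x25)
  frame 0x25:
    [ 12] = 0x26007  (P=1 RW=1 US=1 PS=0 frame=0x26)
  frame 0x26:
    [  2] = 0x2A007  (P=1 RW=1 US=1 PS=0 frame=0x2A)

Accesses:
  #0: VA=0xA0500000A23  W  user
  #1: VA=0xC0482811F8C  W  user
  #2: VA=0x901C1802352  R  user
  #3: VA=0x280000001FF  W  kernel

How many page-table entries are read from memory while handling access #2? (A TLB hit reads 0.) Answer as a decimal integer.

Walk each access:
#0 VA=0xA0500000A23 (w,user):
  L0 @0x12[20] → 0x14007  P=1,RW=1,US=1,PS=0
  L1 @0x14[20] → 0x18087  P=1,RW=1,US=1,PS=1
  ✓ 0x18A23 (huge @L1)  — 2 lookups
#1 VA=0xC0482811F8C (w,user):
  L0 @0x12[24] → 0x19007  P=1,RW=1,US=1,PS=0
  L1 @0x19[18] → 0x1A007  P=1,RW=1,US=1,PS=0
  L2 @0x1A[20] → 0x1C007  P=1,RW=1,US=1,PS=0
  L3 @0x1C[17] → 0x20003  P=1,RW=1,US=0,PS=0
  ✗ PROTECTION_VIOLATION  [4 reads]
#2 VA=0x901C1802352 (r,user):
  L0 @0x12[18] → 0x24007  P=1,RW=1,US=1,PS=0
  L1 @0x24[7] → 0x25007  P=1,RW=1,US=1,PS=0
  L2 @0x25[12] → 0x26007  P=1,RW=1,US=1,PS=0
  L3 @0x26[2] → 0x2A007  P=1,RW=1,US=1,PS=0
  ✓ 0x2A352  — 4 lookups
#3 VA=0x280000001FF (w,kernel):
  L0 @0x12[5] → 0x2C087  P=1,RW=1,US=1,PS=1
  ✓ 0x2C1FF (huge @L0)  — 1 lookups

Entries read for #2: 4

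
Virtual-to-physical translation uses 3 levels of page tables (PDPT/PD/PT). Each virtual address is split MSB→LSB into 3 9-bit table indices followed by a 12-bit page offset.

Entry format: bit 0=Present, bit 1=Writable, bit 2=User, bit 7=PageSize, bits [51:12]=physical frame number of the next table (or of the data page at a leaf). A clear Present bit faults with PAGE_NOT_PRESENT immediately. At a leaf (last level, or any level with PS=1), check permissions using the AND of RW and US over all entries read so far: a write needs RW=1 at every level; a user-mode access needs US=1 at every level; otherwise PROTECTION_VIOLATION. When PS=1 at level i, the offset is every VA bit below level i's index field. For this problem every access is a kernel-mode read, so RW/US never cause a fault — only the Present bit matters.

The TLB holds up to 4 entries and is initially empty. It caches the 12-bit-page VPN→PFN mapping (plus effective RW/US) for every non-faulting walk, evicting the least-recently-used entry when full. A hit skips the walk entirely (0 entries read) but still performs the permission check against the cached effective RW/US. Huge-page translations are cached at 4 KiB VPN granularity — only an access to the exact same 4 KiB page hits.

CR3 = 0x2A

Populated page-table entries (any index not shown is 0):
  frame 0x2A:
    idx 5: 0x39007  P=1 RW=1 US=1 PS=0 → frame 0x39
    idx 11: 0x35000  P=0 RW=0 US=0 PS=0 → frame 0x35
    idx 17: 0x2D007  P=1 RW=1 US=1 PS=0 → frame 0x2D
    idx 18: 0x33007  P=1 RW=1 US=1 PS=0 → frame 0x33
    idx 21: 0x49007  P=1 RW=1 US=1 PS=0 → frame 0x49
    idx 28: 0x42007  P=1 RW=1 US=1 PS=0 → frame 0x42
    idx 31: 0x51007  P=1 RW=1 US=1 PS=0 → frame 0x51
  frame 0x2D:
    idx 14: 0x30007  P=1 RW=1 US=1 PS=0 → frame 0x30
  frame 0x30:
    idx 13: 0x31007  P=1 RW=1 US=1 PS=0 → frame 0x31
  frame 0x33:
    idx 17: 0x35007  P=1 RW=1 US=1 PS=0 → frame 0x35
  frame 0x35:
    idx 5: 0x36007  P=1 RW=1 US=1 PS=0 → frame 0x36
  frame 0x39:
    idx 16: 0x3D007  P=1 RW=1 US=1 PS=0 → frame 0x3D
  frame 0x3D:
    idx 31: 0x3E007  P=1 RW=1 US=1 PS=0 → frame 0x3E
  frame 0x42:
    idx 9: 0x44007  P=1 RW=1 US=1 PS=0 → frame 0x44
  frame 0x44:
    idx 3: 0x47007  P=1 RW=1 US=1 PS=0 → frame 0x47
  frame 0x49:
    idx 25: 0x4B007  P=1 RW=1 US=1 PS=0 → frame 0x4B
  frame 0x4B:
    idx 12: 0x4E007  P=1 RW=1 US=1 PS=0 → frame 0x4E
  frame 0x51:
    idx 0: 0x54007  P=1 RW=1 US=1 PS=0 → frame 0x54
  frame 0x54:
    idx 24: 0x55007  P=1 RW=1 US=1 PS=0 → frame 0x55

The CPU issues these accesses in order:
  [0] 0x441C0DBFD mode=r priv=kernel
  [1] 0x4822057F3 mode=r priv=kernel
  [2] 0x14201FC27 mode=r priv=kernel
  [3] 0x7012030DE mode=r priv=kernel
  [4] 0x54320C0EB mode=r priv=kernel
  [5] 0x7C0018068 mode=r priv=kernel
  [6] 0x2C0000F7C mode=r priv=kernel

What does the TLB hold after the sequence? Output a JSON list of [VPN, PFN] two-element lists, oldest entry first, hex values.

Walk each access:
#0 VA=0x441C0DBFD (r,kernel):
  L0: frame=0x2A idx=17 entry=0x2D007 [P=1 RW=1 US=1 PS=0]
  L1: frame=0x2D idx=14 entry=0x30007 [P=1 RW=1 US=1 PS=0]
  L2: frame=0x30 idx=13 entry=0x31007 [P=1 RW=1 US=1 PS=0]
  ⇒ phys 0x31BFD  [3 reads]
#1 VA=0x4822057F3 (r,kernel):
  L0: frame=0x2A idx=18 entry=0x33007 [P=1 RW=1 US=1 PS=0]
  L1: frame=0x33 idx=17 entry=0x35007 [P=1 RW=1 US=1 PS=0]
  L2: frame=0x35 idx=5 entry=0x36007 [P=1 RW=1 US=1 PS=0]
  ⇒ phys 0x367F3  [3 reads]
#2 VA=0x14201FC27 (r,kernel):
  L0: frame=0x2A idx=5 entry=0x39007 [P=1 RW=1 US=1 PS=0]
  L1: frame=0x39 idx=16 entry=0x3D007 [P=1 RW=1 US=1 PS=0]
  L2: frame=0x3D idx=31 entry=0x3E007 [P=1 RW=1 US=1 PS=0]
  ⇒ phys 0x3EC27  [3 reads]
#3 VA=0x7012030DE (r,kernel):
  L0: frame=0x2A idx=28 entry=0x42007 [P=1 RW=1 US=1 PS=0]
  L1: frame=0x42 idx=9 entry=0x44007 [P=1 RW=1 US=1 PS=0]
  L2: frame=0x44 idx=3 entry=0x47007 [P=1 RW=1 US=1 PS=0]
  ⇒ phys 0x470DE  [3 reads]
#4 VA=0x54320C0EB (r,kernel):
  L0: frame=0x2A idx=21 entry=0x49007 [P=1 RW=1 US=1 PS=0]
  L1: frame=0x49 idx=25 entry=0x4B007 [P=1 RW=1 US=1 PS=0]
  L2: frame=0x4B idx=12 entry=0x4E007 [P=1 RW=1 US=1 PS=0]
  ⇒ phys 0x4E0EB  [3 reads]
#5 VA=0x7C0018068 (r,kernel):
  L0: frame=0x2A idx=31 entry=0x51007 [P=1 RW=1 US=1 PS=0]
  L1: frame=0x51 idx=0 entry=0x54007 [P=1 RW=1 US=1 PS=0]
  L2: frame=0x54 idx=24 entry=0x55007 [P=1 RW=1 US=1 PS=0]
  ⇒ phys 0x55068  [3 reads]
#6 VA=0x2C0000F7C (r,kernel):
  L0: frame=0x2A idx=11 entry=0x35000 [P=0 RW=0 US=0 PS=0]
  ✗ PAGE_NOT_PRESENT  [1 reads]

TLB: [["0x14201F", "0x3E"], ["0x701203", "0x47"], ["0x54320C", "0x4E"], ["0x7C0018", "0x55"]]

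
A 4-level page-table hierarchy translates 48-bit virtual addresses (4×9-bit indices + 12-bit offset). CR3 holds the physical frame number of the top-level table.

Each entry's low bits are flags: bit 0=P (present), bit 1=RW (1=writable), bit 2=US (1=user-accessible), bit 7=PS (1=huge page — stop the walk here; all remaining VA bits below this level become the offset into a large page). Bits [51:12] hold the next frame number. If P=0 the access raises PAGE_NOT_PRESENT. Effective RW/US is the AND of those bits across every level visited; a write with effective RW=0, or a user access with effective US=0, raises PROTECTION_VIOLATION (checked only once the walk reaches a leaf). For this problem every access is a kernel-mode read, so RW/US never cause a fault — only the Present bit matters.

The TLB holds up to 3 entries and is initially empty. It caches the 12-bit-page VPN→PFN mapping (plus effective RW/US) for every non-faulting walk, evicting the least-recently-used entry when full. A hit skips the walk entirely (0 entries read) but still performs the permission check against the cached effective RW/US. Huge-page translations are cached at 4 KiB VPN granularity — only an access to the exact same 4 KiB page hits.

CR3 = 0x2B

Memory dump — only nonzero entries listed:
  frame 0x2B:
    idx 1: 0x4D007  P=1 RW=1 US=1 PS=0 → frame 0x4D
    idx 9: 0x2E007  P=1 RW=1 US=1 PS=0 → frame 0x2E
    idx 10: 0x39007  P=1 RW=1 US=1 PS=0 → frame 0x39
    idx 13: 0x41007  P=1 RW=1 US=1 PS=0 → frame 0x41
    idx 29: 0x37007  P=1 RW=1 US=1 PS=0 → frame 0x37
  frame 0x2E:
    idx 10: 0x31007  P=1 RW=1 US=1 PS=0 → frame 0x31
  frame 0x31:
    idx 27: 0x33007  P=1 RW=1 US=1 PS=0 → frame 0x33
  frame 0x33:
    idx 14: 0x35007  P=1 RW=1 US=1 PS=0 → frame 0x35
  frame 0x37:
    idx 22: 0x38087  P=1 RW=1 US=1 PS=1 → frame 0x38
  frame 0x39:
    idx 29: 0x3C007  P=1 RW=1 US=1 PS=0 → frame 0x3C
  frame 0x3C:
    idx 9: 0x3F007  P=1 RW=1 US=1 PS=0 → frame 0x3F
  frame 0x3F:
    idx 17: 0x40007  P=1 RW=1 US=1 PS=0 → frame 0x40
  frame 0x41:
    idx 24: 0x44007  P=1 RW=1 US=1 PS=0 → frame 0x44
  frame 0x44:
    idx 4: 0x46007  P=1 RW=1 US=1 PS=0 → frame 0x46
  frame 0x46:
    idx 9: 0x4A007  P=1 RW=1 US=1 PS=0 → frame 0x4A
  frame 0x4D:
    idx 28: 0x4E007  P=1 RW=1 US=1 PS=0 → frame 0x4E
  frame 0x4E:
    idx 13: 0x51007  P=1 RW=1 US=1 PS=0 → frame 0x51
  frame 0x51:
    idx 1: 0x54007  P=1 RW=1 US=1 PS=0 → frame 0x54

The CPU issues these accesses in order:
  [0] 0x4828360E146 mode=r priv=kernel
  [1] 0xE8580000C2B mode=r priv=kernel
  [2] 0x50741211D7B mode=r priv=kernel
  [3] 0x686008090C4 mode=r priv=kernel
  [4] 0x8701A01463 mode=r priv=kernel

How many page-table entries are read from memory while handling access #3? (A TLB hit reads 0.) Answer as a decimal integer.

Walk each access:
#0 VA=0x4828360E146 (r,kernel):
  [0] read 0x2B idx=9: raw=0x2E007 flags P=1 W=1 U=1 S=0
  [1] read 0x2E idx=10: raw=0x31007 flags P=1 W=1 U=1 S=0
  [2] read 0x31 idx=27: raw=0x33007 flags P=1 W=1 U=1 S=0
  [3] read 0x33 idx=14: raw=0x35007 flags P=1 W=1 U=1 S=0
  ⇒ phys 0x35146  [4 reads]
#1 VA=0xE8580000C2B (r,kernel):
  [0] read 0x2B idx=29: raw=0x37007 flags P=1 W=1 U=1 S=0
  [1] read 0x37 idx=22: raw=0x38087 flags P=1 W=1 U=1 S=1
  ⇒ phys 0x38C2B (huge @L1)  [2 reads]
#2 VA=0x50741211D7B (r,kernel):
  [0] read 0x2B idx=10: raw=0x39007 flags P=1 W=1 U=1 S=0
  [1] read 0x39 idx=29: raw=0x3C007 flags P=1 W=1 U=1 S=0
  [2] read 0x3C idx=9: raw=0x3F007 flags P=1 W=1 U=1 S=0
  [3] read 0x3F idx=17: raw=0x40007 flags P=1 W=1 U=1 S=0
  ⇒ phys 0x40D7B  [4 reads]
#3 VA=0x686008090C4 (r,kernel):
  [0] read 0x2B idx=13: raw=0x41007 flags P=1 W=1 U=1 S=0
  [1] read 0x41 idx=24: raw=0x44007 flags P=1 W=1 U=1 S=0
  [2] read 0x44 idx=4: raw=0x46007 flags P=1 W=1 U=1 S=0
  [3] read 0x46 idx=9: raw=0x4A007 flags P=1 W=1 U=1 S=0
  ⇒ phys 0x4A0C4  [4 reads]
#4 VA=0x8701A01463 (r,kernel):
  [0] read 0x2B idx=1: raw=0x4D007 flags P=1 W=1 U=1 S=0
  [1] read 0x4D idx=28: raw=0x4E007 flags P=1 W=1 U=1 S=0
  [2] read 0x4E idx=13: raw=0x51007 flags P=1 W=1 U=1 S=0
  [3] read 0x51 idx=1: raw=0x54007 flags P=1 W=1 U=1 S=0
  ⇒ phys 0x54463  [4 reads]

Entries read for #3: 4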